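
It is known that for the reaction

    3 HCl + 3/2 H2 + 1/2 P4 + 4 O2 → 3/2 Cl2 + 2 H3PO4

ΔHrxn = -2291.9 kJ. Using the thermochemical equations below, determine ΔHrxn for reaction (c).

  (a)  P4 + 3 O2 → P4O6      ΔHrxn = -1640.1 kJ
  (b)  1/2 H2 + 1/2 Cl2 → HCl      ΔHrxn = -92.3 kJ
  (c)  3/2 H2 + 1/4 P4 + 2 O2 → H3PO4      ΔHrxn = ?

(a): not needed.
(b) reversed and × 3: (-3)·(-92.3) = +276.9 kJ
(c) × 2: contributes 2·x
-2291.9 = (+276.9) + 2·x
x = (-2291.9 − (+276.9)) / (2) = -1284.4 kJ

ΔHrxn = -1284.4 kJ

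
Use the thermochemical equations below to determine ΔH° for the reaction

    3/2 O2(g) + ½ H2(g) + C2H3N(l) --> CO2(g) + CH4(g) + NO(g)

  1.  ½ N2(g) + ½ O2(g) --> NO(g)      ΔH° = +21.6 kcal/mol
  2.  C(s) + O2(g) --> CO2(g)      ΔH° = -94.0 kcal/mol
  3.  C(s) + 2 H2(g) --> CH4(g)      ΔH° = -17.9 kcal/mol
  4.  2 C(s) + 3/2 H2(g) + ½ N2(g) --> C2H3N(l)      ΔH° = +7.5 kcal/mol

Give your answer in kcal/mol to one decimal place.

ΔH° = -97.8 kcal/mol

eq. 1 as written: +21.6 kcal/mol
eq. 2 as written: -94.0 kcal/mol
eq. 3 as written: -17.9 kcal/mol
eq. 4 reversed: -7.5 kcal/mol
Summing the manipulated equations, ΔH° = (+21.6) + (-94.0) + (-17.9) + (-7.5) = -97.8 kcal/mol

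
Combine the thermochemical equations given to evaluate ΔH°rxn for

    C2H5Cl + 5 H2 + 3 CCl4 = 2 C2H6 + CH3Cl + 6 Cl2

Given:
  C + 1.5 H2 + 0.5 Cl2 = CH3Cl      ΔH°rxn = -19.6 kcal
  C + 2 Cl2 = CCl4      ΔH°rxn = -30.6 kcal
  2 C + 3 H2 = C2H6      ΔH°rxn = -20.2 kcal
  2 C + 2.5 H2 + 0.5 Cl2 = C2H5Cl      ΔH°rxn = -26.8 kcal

ΔH°rxn = 58.6 kcal

equation 1 as written: -19.6 kcal
equation 2 reversed and × 3: (-3)·(-30.6) = +91.8 kcal
equation 3 × 2: (2)·(-20.2) = -40.4 kcal
equation 4 reversed: +26.8 kcal
ΔH°rxn = (1)·(-19.6) + (-3)·(-30.6) + (2)·(-20.2) + (-1)·(-26.8) = 58.6 kcal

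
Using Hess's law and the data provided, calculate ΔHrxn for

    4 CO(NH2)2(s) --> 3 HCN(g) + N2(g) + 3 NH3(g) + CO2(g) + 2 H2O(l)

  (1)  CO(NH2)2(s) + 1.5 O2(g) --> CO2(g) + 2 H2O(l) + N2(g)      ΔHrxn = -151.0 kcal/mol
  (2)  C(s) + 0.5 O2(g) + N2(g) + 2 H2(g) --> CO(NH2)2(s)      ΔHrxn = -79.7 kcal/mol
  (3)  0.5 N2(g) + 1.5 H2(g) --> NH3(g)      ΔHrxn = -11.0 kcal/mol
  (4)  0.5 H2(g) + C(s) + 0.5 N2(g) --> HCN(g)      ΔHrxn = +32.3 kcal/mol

ΔHrxn = 152.0 kcal/mol

(1) as written: -151.0 kcal/mol
(2) reversed and × 3: (-3)·(-79.7) = +239.1 kcal/mol
(3) × 3: (3)·(-11.0) = -33.0 kcal/mol
(4) × 3: (3)·(+32.3) = +96.9 kcal/mol
Summing the manipulated equations, ΔHrxn = (1)·(-151.0) + (-3)·(-79.7) + (3)·(-11.0) + (3)·(+32.3) = 152.0 kcal/mol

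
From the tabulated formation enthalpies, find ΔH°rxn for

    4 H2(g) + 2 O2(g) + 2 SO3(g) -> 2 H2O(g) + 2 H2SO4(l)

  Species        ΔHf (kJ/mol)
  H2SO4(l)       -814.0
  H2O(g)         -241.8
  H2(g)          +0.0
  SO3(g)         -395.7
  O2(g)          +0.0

ΔH°rxn = Σ nΔHf°(products) − Σ nΔHf°(reactants).
Products: 2·(-241.8) + 2·(-814.0) = -2111.6
Reactants: 4·(+0.0) + 2·(+0.0) + 2·(-395.7) = -791.4
ΔH°rxn = (-2111.6) − (-791.4) = -1320.2 kJ/mol

ΔH°rxn = -1320.2 kJ/mol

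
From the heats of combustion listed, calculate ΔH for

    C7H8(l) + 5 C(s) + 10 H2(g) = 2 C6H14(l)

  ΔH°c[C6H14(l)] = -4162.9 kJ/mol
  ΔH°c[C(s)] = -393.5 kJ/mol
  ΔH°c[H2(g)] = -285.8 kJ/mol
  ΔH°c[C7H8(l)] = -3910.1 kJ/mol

ΔH = -409.8 kJ/mol

With combustion enthalpies, reactants minus products:
= [1·(-3910.1) + 5·(-393.5) + 10·(-285.8)] − [2·(-4162.9)]
= -409.8 kJ/mol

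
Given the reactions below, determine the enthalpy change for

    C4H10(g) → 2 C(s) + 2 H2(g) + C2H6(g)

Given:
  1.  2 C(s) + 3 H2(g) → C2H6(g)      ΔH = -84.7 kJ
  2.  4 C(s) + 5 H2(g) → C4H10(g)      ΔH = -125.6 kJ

eq. 1 as written: -84.7 kJ
eq. 2 reversed: +125.6 kJ
Combining the equations, ΔH = (1)·(-84.7) + (-1)·(-125.6) = 40.9 kJ

ΔH = 40.9 kJ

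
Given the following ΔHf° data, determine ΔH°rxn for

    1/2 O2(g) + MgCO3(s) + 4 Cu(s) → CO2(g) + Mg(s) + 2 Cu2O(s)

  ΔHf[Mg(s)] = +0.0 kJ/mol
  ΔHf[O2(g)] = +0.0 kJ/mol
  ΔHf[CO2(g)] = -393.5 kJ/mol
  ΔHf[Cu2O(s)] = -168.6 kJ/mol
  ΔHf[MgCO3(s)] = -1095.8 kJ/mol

Products: 1·(-393.5) + 1·(+0.0) + 2·(-168.6) = -730.7
Reactants: 1/2·(+0.0) + 1·(-1095.8) + 4·(+0.0) = -1095.8
ΔH°rxn = (-730.7) − (-1095.8) = 365.1 kJ/mol

ΔH°rxn = 365.1 kJ/mol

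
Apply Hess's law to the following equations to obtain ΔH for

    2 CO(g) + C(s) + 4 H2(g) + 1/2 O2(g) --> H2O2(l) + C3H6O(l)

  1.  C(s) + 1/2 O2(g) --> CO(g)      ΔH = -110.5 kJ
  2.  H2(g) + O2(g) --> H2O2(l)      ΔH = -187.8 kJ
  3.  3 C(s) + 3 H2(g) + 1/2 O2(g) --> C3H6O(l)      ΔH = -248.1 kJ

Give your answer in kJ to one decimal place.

ΔH = -214.9 kJ

eq. 1 reversed and × 2: (-2)·(-110.5) = +221.0 kJ
eq. 2 as written: -187.8 kJ
eq. 3 as written: -248.1 kJ
ΔH = (+221.0) + (-187.8) + (-248.1) = -214.9 kJ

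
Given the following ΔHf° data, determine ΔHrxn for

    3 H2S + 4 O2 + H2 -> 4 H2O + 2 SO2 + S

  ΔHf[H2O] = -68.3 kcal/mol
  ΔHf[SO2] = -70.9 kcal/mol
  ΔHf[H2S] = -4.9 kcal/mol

ΔH°rxn = Σ nΔHf°(products) − Σ nΔHf°(reactants).
Products: 4·(-68.3) + 2·(-70.9) + 1·(+0.0) = -415.0
Reactants: 3·(-4.9) + 4·(+0.0) + 1·(+0.0) = -14.7
ΔHrxn = (-415.0) − (-14.7) = -400.3 kcal/mol

ΔHrxn = -400.3 kcal/mol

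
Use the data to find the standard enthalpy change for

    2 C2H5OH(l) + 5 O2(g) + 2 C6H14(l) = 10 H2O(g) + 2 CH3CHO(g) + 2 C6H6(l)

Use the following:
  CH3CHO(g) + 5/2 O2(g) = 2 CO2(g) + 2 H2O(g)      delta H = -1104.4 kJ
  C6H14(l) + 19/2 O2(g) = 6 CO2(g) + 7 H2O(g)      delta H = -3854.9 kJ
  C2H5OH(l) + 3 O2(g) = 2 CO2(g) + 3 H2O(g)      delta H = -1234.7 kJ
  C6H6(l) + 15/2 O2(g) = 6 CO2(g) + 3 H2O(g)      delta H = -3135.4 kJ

equation 1 reversed and × 2 (CH3CHO(g) must end up as a product; scale by 2 for the 2 CH3CHO(g)): (-2)·(-1104.4) = +2208.8 kJ
equation 2 × 2 (×2 to match 2 C6H14(l) in the target): (2)·(-3854.9) = -7709.8 kJ
equation 3 × 2 (scale by 2 for the 2 C2H5OH(l)): (2)·(-1234.7) = -2469.4 kJ
equation 4 reversed and × 2 (C6H6(l) must end up as a product; scale by 2 for the 2 C6H6(l)): (-2)·(-3135.4) = +6270.8 kJ
Combining the equations, delta H = (-2)·(-1104.4) + (2)·(-3854.9) + (2)·(-1234.7) + (-2)·(-3135.4) = -1699.6 kJ

delta H = -1699.6 kJ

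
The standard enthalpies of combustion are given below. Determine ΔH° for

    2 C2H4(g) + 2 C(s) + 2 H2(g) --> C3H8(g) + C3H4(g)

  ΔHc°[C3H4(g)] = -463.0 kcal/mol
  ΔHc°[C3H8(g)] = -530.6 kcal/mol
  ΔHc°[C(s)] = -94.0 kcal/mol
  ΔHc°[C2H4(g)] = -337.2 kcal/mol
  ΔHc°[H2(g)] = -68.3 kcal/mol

ΔH° = -5.4 kcal/mol

With combustion enthalpies, reactants minus products:
= [2·(-337.2) + 2·(-94.0) + 2·(-68.3)] − [1·(-530.6) + 1·(-463.0)]
= -5.4 kcal/mol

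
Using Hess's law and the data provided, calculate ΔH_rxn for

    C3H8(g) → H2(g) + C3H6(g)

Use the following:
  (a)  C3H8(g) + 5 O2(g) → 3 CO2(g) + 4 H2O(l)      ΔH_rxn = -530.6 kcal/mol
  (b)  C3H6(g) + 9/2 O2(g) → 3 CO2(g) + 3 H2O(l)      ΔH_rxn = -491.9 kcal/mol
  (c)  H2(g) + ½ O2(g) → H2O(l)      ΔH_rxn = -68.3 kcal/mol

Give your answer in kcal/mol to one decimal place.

(a) as written (C3H8(g) already on the reactant side): -530.6 kcal/mol
(b) reversed (C3H6(g) must end up as a product): +491.9 kcal/mol
(c) reversed (reverse to put H2(g) on the product side): +68.3 kcal/mol
By Hess's law, ΔH_rxn = (1)·(-530.6) + (-1)·(-491.9) + (-1)·(-68.3) = 29.6 kcal/mol

ΔH_rxn = 29.6 kcal/mol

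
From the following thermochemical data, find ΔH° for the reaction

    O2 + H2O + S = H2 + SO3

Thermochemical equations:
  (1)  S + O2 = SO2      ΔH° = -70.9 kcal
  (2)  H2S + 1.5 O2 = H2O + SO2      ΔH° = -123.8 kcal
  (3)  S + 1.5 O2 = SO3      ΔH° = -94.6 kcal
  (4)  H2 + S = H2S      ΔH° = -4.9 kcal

(1) as written: -70.9 kcal
(2) reversed (reverse to put H2O on the reactant side): +123.8 kcal
(3) as written (SO3 already on the product side): -94.6 kcal
(4) reversed (reverse to put H2 on the product side): +4.9 kcal
Summing the manipulated equations, ΔH° = (-70.9) + (+123.8) + (-94.6) + (+4.9) = -36.8 kcal

ΔH° = -36.8 kcal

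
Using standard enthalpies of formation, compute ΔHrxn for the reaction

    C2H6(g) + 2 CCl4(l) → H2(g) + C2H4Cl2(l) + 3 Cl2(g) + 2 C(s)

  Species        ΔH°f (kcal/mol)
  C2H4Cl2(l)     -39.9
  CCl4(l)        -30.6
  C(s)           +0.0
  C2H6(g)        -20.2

Products: 1·(+0.0) + 1·(-39.9) + 3·(+0.0) + 2·(+0.0) = -39.9
Reactants: 1·(-20.2) + 2·(-30.6) = -81.4
ΔHrxn = (-39.9) − (-81.4) = 41.5 kcal/mol

ΔHrxn = 41.5 kcal/mol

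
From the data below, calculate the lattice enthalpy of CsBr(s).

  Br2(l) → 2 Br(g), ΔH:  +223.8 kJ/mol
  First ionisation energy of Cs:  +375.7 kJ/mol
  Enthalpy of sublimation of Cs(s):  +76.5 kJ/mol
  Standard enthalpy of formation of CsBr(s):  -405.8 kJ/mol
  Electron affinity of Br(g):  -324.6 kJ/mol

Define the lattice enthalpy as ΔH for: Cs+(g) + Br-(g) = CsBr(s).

ΔHf° = 1·ΔHsub + 1·(ΣIE) + 1/2·D(Br2) + 1·EA + U
-405.8 = 1·(+76.5) + 1·(+375.7) + 1/2·(+223.8) + 1·(-324.6) + U
U = -405.8 − (+239.5) = -645.3 kJ/mol

U = -645.3 kJ/mol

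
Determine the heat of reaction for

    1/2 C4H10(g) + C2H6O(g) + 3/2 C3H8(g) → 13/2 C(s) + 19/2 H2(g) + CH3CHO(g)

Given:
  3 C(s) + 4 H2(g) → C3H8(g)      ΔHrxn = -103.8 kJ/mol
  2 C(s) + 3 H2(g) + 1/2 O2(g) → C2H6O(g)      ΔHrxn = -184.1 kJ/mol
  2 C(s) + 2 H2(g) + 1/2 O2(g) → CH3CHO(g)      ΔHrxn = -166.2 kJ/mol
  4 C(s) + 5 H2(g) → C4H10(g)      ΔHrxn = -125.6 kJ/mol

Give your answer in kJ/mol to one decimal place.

ΔHrxn = 236.4 kJ/mol

equation 1 reversed and × 3/2 (C3H8(g) must end up as a reactant; scale by 3/2 for the 3/2 C3H8(g)): (-3/2)·(-103.8) = +155.7 kJ/mol
equation 2 reversed (reverse to put C2H6O(g) on the reactant side): +184.1 kJ/mol
equation 3 as written (CH3CHO(g) already on the product side): -166.2 kJ/mol
equation 4 reversed and × 1/2 (reverse to put C4H10(g) on the reactant side; ×1/2 to match 1/2 C4H10(g) in the target): (-1/2)·(-125.6) = +62.8 kJ/mol
ΔHrxn = (-3/2)·(-103.8) + (-1)·(-184.1) + (1)·(-166.2) + (-1/2)·(-125.6) = 236.4 kJ/mol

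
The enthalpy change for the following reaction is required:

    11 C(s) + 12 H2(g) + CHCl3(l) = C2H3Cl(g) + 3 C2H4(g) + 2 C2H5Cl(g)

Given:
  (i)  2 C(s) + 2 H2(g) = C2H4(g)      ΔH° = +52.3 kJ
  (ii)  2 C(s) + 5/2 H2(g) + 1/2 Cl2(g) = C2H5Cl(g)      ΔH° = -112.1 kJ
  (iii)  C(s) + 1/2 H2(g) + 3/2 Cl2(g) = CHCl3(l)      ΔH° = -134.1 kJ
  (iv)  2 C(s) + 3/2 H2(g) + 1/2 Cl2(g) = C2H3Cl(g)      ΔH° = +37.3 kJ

(i) × 3 (×3 to match 3 C2H4(g) in the target): (3)·(+52.3) = +156.9 kJ
(ii) × 2 (scale by 2 for the 2 C2H5Cl(g)): (2)·(-112.1) = -224.2 kJ
(iii) reversed (reverse to put CHCl3(l) on the reactant side): +134.1 kJ
(iv) as written (C2H3Cl(g) already on the product side): +37.3 kJ
ΔH° = (+156.9) + (-224.2) + (+134.1) + (+37.3) = 104.1 kJ

ΔH° = 104.1 kJ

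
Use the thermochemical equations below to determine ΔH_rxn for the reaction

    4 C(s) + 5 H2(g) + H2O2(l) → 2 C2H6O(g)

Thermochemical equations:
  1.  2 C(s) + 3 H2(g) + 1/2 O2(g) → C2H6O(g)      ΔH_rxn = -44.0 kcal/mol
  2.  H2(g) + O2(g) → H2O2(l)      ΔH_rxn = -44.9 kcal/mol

ΔH_rxn = -43.1 kcal/mol

eq. 1 × 2: (2)·(-44.0) = -88.0 kcal/mol
eq. 2 reversed: +44.9 kcal/mol
Summing the manipulated equations, ΔH_rxn = (-88.0) + (+44.9) = -43.1 kcal/mol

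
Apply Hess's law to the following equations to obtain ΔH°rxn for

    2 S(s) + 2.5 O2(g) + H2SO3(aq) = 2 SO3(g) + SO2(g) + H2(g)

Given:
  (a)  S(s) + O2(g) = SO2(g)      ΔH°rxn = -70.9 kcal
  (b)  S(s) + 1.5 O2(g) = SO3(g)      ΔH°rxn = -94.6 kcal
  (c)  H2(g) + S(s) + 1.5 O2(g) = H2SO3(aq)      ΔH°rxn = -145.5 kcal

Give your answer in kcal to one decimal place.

(a) as written (SO2(g) already on the product side): -70.9 kcal
(b) × 2 (×2 to match 2 SO3(g) in the target): (2)·(-94.6) = -189.2 kcal
(c) reversed (reverse to put H2SO3(aq) on the reactant side): +145.5 kcal
By Hess's law, ΔH°rxn = (1)·(-70.9) + (2)·(-94.6) + (-1)·(-145.5) = -114.6 kcal

ΔH°rxn = -114.6 kcal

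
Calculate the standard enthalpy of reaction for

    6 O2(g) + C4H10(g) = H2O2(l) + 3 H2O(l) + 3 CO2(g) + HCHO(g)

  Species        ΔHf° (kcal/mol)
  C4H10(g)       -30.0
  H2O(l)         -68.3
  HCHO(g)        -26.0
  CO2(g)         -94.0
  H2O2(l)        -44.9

ΔH°rxn = -527.8 kcal/mol

ΔH°rxn = Σ nΔHf°(products) − Σ nΔHf°(reactants).
Products: 1·(-44.9) + 3·(-68.3) + 3·(-94.0) + 1·(-26.0) = -557.8
Reactants: 6·(+0.0) + 1·(-30.0) = -30.0
ΔH°rxn = (-557.8) − (-30.0) = -527.8 kcal/mol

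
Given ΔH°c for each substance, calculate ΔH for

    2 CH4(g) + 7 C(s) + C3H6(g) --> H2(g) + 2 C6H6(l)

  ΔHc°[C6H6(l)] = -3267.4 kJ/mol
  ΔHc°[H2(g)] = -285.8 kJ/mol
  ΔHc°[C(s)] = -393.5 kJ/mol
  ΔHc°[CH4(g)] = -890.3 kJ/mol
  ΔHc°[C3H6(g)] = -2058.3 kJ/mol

With combustion enthalpies, reactants minus products:
= [2·(-890.3) + 7·(-393.5) + 1·(-2058.3)] − [1·(-285.8) + 2·(-3267.4)]
= 227.2 kJ/mol

ΔH = 227.2 kJ/mol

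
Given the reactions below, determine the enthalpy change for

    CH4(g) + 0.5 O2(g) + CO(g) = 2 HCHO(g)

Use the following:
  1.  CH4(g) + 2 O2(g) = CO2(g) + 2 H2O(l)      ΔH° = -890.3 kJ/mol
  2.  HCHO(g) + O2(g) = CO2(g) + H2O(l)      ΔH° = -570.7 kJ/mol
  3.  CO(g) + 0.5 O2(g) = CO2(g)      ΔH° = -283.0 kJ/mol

ΔH° = -31.9 kJ/mol

eq. 1 as written (CH4(g) already on the reactant side): -890.3 kJ/mol
eq. 2 reversed and × 2 (reverse to put HCHO(g) on the product side; ×2 to match 2 HCHO(g) in the target): (-2)·(-570.7) = +1141.4 kJ/mol
eq. 3 as written (CO(g) already on the reactant side): -283.0 kJ/mol
Since enthalpy is a state function, ΔH° = (1)·(-890.3) + (-2)·(-570.7) + (1)·(-283.0) = -31.9 kJ/mol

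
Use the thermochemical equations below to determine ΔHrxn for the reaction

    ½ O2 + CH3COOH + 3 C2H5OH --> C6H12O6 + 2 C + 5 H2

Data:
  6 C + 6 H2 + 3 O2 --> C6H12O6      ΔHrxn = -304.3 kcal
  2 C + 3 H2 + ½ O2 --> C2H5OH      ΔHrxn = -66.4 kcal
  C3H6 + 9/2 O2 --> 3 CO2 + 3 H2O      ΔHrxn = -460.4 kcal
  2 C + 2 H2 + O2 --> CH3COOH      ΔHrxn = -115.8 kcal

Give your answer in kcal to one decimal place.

equation 1 as written: -304.3 kcal
equation 2 reversed and × 3: (-3)·(-66.4) = +199.2 kcal
equation 3: not needed.
equation 4 reversed: +115.8 kcal
Summing the manipulated equations, ΔHrxn = (1)·(-304.3) + (-3)·(-66.4) + (-1)·(-115.8) = 10.7 kcal

ΔHrxn = 10.7 kcal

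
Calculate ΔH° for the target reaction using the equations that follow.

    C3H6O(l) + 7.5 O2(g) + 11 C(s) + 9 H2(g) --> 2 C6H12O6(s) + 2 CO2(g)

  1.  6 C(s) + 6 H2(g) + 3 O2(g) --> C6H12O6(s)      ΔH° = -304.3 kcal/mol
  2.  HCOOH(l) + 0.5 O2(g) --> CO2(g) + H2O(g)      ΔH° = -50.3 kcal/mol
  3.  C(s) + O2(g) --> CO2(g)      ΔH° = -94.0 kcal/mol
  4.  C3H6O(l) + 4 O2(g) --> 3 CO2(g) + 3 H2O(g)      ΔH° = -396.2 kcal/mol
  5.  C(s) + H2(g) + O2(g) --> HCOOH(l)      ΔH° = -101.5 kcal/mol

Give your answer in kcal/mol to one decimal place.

eq. 1 × 2: (2)·(-304.3) = -608.6 kcal/mol
eq. 2 reversed and × 3: (-3)·(-50.3) = +150.9 kcal/mol
eq. 3 × 2: (2)·(-94.0) = -188.0 kcal/mol
eq. 4 as written: -396.2 kcal/mol
eq. 5 reversed and × 3: (-3)·(-101.5) = +304.5 kcal/mol
By Hess's law, ΔH° = (-608.6) + (+150.9) + (-188.0) + (-396.2) + (+304.5) = -737.4 kcal/mol

ΔH° = -737.4 kcal/mol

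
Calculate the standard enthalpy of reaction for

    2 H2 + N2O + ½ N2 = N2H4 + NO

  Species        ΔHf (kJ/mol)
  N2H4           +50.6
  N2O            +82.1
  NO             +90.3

Products: 1·(+50.6) + 1·(+90.3) = +140.9
Reactants: 2·(+0.0) + 1·(+82.1) + 1/2·(+0.0) = +82.1
ΔH°rxn = (+140.9) − (+82.1) = 58.8 kJ/mol

ΔH°rxn = 58.8 kJ/mol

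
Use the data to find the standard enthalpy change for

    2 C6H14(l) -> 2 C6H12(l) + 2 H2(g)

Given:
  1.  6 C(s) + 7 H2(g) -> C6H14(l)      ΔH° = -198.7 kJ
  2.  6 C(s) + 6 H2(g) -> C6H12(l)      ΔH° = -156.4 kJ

eq. 1 reversed and × 2: (-2)·(-198.7) = +397.4 kJ
eq. 2 × 2: (2)·(-156.4) = -312.8 kJ
ΔH° = (-2)·(-198.7) + (2)·(-156.4) = 84.6 kJ

ΔH° = 84.6 kJ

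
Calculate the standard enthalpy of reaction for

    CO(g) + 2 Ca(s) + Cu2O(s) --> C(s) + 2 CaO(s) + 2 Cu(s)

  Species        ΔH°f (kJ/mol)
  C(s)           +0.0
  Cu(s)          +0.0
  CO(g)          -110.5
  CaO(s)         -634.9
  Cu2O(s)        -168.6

Products: 1·(+0.0) + 2·(-634.9) + 2·(+0.0) = -1269.8
Reactants: 1·(-110.5) + 2·(+0.0) + 1·(-168.6) = -279.1
ΔH_rxn = (-1269.8) − (-279.1) = -990.7 kJ/mol

ΔH_rxn = -990.7 kJ/mol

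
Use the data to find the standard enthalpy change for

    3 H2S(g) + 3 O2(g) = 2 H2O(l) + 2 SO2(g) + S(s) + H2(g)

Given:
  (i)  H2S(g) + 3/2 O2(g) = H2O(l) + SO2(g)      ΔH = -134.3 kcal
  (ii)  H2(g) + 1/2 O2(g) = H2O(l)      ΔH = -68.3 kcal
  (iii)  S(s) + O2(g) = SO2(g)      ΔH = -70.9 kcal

(i) × 3: (3)·(-134.3) = -402.9 kcal
(ii) reversed: +68.3 kcal
(iii) reversed: +70.9 kcal
Summing the manipulated equations, ΔH = (3)·(-134.3) + (-1)·(-68.3) + (-1)·(-70.9) = -263.7 kcal

ΔH = -263.7 kcal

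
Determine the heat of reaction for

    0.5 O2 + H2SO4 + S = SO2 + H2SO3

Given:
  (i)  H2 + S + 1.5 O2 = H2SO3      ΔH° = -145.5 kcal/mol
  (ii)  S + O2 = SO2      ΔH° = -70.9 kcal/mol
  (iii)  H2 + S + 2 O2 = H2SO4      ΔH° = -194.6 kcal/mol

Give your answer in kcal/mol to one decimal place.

(i) as written: -145.5 kcal/mol
(ii) as written: -70.9 kcal/mol
(iii) reversed: +194.6 kcal/mol
ΔH° = (-145.5) + (-70.9) + (+194.6) = -21.8 kcal/mol

ΔH° = -21.8 kcal/mol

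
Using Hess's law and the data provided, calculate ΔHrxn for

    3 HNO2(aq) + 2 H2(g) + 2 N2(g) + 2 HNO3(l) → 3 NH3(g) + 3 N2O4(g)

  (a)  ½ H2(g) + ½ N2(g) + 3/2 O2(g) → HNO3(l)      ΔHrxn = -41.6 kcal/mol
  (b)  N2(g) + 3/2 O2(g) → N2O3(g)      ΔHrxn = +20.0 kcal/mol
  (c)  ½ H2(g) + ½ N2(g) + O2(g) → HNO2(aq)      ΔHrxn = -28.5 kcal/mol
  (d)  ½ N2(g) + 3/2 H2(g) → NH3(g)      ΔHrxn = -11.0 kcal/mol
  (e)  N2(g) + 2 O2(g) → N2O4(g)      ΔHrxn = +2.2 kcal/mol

ΔHrxn = 142.3 kcal/mol

(a) reversed and × 2 (reverse to put HNO3(l) on the reactant side; ×2 to match 2 HNO3(l) in the target): (-2)·(-41.6) = +83.2 kcal/mol
(b): not needed (N2O3(g) appears nowhere else).
(c) reversed and × 3 (HNO2(aq) must end up as a reactant; scale by 3 for the 3 HNO2(aq)): (-3)·(-28.5) = +85.5 kcal/mol
(d) × 3 (scale by 3 for the 3 NH3(g)): (3)·(-11.0) = -33.0 kcal/mol
(e) × 3 (scale by 3 for the 3 N2O4(g)): (3)·(+2.2) = +6.6 kcal/mol
ΔHrxn = (+83.2) + (+85.5) + (-33.0) + (+6.6) = 142.3 kcal/mol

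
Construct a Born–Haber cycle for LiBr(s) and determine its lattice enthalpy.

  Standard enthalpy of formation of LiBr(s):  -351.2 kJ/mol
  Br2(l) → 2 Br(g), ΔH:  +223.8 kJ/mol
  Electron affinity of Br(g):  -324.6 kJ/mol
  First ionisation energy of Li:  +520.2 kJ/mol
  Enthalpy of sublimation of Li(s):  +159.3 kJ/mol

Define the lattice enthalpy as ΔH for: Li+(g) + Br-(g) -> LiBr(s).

ΔHf° = 1·ΔHsub + 1·(ΣIE) + 1/2·D(Br2) + 1·EA + U
-351.2 = 1·(+159.3) + 1·(+520.2) + 1/2·(+223.8) + 1·(-324.6) + U
U = -351.2 − (+466.8) = -818.0 kJ/mol

U = -818.0 kJ/mol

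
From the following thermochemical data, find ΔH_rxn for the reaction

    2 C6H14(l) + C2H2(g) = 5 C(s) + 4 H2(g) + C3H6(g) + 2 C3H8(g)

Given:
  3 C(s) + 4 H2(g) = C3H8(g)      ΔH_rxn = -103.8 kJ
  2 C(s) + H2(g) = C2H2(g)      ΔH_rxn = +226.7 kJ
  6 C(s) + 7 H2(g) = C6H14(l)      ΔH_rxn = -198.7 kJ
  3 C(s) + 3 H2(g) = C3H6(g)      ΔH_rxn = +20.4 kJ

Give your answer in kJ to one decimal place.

equation 1 × 2: (2)·(-103.8) = -207.6 kJ
equation 2 reversed: -226.7 kJ
equation 3 reversed and × 2: (-2)·(-198.7) = +397.4 kJ
equation 4 as written: +20.4 kJ
ΔH_rxn = (-207.6) + (-226.7) + (+397.4) + (+20.4) = -16.5 kJ

ΔH_rxn = -16.5 kJ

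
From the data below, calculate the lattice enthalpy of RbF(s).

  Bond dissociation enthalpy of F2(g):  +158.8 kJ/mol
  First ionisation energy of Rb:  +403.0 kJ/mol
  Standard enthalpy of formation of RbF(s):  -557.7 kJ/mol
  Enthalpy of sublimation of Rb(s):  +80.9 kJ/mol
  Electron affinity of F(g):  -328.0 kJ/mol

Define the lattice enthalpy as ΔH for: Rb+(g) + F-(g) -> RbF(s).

U = -793.0 kJ/mol

ΔHf° = 1·ΔHsub + 1·(ΣIE) + 1/2·D(F2) + 1·EA + U
-557.7 = 1·(+80.9) + 1·(+403.0) + 1/2·(+158.8) + 1·(-328.0) + U
U = -557.7 − (+235.3) = -793.0 kJ/mol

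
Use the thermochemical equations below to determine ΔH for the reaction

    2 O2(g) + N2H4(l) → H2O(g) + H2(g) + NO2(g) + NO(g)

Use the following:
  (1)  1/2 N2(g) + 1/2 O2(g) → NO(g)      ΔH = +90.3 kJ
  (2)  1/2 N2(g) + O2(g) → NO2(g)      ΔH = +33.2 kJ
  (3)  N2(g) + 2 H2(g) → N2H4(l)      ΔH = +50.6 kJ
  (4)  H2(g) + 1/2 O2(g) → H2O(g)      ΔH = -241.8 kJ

ΔH = -168.9 kJ

(1) as written (NO(g) already on the product side): +90.3 kJ
(2) as written (NO2(g) already on the product side): +33.2 kJ
(3) reversed (N2H4(l) must end up as a reactant): -50.6 kJ
(4) as written (H2O(g) already on the product side): -241.8 kJ
ΔH = (1)·(+90.3) + (1)·(+33.2) + (-1)·(+50.6) + (1)·(-241.8) = -168.9 kJ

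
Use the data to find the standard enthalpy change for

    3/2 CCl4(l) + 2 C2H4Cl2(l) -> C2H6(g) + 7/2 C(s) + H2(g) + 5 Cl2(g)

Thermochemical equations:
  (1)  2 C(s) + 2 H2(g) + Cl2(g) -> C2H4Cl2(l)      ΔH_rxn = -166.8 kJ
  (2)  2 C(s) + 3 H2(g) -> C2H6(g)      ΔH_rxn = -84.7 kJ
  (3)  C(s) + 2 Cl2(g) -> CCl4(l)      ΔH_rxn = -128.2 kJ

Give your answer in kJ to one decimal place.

ΔH_rxn = 441.2 kJ

(1) reversed and × 2 (C2H4Cl2(l) must end up as a reactant; ×2 to match 2 C2H4Cl2(l) in the target): (-2)·(-166.8) = +333.6 kJ
(2) as written (C2H6(g) already on the product side): -84.7 kJ
(3) reversed and × 3/2 (reverse to put CCl4(l) on the reactant side; ×3/2 to match 3/2 CCl4(l) in the target): (-3/2)·(-128.2) = +192.3 kJ
ΔH_rxn = (+333.6) + (-84.7) + (+192.3) = 441.2 kJ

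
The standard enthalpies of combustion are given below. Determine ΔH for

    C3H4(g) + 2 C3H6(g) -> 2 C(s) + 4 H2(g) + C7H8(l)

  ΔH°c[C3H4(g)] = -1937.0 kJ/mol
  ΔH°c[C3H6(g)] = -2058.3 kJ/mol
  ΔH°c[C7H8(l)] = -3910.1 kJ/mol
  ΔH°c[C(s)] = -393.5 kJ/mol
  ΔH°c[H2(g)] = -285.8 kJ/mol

With combustion enthalpies, reactants minus products:
= [1·(-1937.0) + 2·(-2058.3)] − [2·(-393.5) + 4·(-285.8) + 1·(-3910.1)]
= -213.3 kJ/mol

ΔH = -213.3 kJ/mol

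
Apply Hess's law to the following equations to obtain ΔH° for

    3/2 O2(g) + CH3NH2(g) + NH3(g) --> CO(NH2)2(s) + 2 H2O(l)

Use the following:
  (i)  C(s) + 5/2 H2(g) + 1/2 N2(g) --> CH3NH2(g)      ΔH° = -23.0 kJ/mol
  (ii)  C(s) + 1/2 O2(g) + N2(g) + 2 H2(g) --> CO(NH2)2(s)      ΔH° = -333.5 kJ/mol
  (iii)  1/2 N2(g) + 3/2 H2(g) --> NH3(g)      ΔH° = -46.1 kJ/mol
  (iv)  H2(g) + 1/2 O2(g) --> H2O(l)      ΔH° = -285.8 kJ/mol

ΔH° = -836.0 kJ/mol

(i) reversed: +23.0 kJ/mol
(ii) as written: -333.5 kJ/mol
(iii) reversed: +46.1 kJ/mol
(iv) × 2: (2)·(-285.8) = -571.6 kJ/mol
By Hess's law, ΔH° = (-1)·(-23.0) + (1)·(-333.5) + (-1)·(-46.1) + (2)·(-285.8) = -836.0 kJ/mol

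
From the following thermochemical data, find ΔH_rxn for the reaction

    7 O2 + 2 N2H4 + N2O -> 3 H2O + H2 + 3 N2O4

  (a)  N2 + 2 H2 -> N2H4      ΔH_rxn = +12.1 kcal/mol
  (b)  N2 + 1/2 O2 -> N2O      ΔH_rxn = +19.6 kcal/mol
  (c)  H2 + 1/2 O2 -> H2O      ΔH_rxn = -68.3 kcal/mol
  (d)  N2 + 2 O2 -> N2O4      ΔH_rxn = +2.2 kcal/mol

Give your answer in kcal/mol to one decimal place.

(a) reversed and × 2: (-2)·(+12.1) = -24.2 kcal/mol
(b) reversed: -19.6 kcal/mol
(c) × 3: (3)·(-68.3) = -204.9 kcal/mol
(d) × 3: (3)·(+2.2) = +6.6 kcal/mol
By Hess's law, ΔH_rxn = (-24.2) + (-19.6) + (-204.9) + (+6.6) = -242.1 kcal/mol

ΔH_rxn = -242.1 kcal/mol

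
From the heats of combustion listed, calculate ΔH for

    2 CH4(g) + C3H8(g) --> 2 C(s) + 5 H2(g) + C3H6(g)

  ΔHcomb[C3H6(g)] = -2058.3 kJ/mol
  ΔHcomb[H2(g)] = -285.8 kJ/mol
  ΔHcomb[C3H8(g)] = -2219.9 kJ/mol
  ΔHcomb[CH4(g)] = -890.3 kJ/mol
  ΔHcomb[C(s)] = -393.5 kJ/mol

ΔH = 273.8 kJ/mol

Using ΔH = Σ nΔHc°(reactants) − Σ nΔHc°(products):
= [2·(-890.3) + 1·(-2219.9)] − [2·(-393.5) + 5·(-285.8) + 1·(-2058.3)]
= 273.8 kJ/mol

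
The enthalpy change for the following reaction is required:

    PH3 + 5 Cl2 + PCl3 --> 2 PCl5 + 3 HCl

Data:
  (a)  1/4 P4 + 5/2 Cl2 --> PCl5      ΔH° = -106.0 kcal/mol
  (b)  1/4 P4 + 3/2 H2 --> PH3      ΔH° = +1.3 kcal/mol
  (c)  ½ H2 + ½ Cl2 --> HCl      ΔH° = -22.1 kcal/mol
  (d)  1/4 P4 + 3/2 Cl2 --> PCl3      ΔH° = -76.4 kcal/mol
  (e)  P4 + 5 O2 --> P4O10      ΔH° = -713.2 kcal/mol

(a) × 2: (2)·(-106.0) = -212.0 kcal/mol
(b) reversed: -1.3 kcal/mol
(c) × 3: (3)·(-22.1) = -66.3 kcal/mol
(d) reversed: +76.4 kcal/mol
(e): not needed.
ΔH° = (-212.0) + (-1.3) + (-66.3) + (+76.4) = -203.2 kcal/mol

ΔH° = -203.2 kcal/mol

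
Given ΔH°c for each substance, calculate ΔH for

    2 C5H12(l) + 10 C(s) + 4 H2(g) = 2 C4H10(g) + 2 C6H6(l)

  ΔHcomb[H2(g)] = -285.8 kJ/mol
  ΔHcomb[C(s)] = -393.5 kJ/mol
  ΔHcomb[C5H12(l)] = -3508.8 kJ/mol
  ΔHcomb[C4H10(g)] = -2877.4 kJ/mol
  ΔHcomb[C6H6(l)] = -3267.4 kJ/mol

With combustion enthalpies, reactants minus products:
= [2·(-3508.8) + 10·(-393.5) + 4·(-285.8)] − [2·(-2877.4) + 2·(-3267.4)]
= 193.8 kJ/mol

ΔH = 193.8 kJ/mol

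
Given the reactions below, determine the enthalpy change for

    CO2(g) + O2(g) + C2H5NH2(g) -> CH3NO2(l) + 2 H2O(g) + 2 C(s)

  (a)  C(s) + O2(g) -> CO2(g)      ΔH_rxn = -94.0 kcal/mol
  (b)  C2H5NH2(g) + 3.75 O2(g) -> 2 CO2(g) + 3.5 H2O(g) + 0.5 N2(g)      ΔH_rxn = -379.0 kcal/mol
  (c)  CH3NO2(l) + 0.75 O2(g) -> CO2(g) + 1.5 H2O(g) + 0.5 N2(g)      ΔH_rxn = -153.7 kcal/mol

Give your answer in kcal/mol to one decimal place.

ΔH_rxn = -37.3 kcal/mol

(a) reversed and × 2: (-2)·(-94.0) = +188.0 kcal/mol
(b) as written: -379.0 kcal/mol
(c) reversed: +153.7 kcal/mol
ΔH_rxn = (+188.0) + (-379.0) + (+153.7) = -37.3 kcal/mol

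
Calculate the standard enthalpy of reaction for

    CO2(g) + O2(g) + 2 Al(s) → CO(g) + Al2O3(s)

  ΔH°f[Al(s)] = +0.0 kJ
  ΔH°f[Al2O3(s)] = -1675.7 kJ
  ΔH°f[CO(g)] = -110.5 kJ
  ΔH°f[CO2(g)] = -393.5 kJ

Products: 1·(-110.5) + 1·(-1675.7) = -1786.2
Reactants: 1·(-393.5) + 1·(+0.0) + 2·(+0.0) = -393.5
ΔH_rxn = (-1786.2) − (-393.5) = -1392.7 kJ

ΔH_rxn = -1392.7 kJ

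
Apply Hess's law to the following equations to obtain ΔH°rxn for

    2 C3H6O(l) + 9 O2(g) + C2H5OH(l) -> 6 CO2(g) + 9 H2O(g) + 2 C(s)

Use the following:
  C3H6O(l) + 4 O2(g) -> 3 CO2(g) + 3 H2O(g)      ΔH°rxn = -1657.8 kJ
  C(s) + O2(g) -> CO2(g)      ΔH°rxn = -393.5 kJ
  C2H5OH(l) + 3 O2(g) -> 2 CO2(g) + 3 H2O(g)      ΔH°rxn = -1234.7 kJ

equation 1 × 2: (2)·(-1657.8) = -3315.6 kJ
equation 2 reversed and × 2: (-2)·(-393.5) = +787.0 kJ
equation 3 as written: -1234.7 kJ
Since enthalpy is a state function, ΔH°rxn = (-3315.6) + (+787.0) + (-1234.7) = -3763.3 kJ

ΔH°rxn = -3763.3 kJ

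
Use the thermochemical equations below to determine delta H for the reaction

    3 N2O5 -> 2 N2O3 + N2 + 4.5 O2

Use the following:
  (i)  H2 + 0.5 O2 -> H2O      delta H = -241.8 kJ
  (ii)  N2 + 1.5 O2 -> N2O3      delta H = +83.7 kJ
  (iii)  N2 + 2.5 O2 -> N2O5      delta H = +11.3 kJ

delta H = 133.5 kJ

(i): not needed.
(ii) × 2: (2)·(+83.7) = +167.4 kJ
(iii) reversed and × 3: (-3)·(+11.3) = -33.9 kJ
delta H = (+167.4) + (-33.9) = 133.5 kJ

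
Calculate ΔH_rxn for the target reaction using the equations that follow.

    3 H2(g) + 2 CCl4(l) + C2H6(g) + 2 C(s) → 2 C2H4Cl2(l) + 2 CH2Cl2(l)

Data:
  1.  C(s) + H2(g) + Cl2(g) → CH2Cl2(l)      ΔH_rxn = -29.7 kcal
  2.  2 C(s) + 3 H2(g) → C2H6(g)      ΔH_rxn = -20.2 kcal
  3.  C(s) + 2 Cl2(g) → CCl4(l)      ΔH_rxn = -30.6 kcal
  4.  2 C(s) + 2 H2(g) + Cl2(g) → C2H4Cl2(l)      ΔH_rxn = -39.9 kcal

ΔH_rxn = -57.8 kcal

eq. 1 × 2: (2)·(-29.7) = -59.4 kcal
eq. 2 reversed: +20.2 kcal
eq. 3 reversed and × 2: (-2)·(-30.6) = +61.2 kcal
eq. 4 × 2: (2)·(-39.9) = -79.8 kcal
ΔH_rxn = (2)·(-29.7) + (-1)·(-20.2) + (-2)·(-30.6) + (2)·(-39.9) = -57.8 kcal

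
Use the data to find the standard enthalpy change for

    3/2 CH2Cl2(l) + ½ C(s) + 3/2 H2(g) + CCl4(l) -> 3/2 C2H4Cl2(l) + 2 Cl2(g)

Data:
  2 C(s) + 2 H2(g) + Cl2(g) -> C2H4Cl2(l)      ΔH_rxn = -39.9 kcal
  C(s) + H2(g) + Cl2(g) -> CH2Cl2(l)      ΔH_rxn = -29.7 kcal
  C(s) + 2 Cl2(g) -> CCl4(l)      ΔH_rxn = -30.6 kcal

ΔH_rxn = 15.3 kcal

equation 1 × 3/2: (3/2)·(-39.9) = -59.85 kcal
equation 2 reversed and × 3/2: (-3/2)·(-29.7) = +44.55 kcal
equation 3 reversed: +30.6 kcal
ΔH_rxn = (-59.85) + (+44.55) + (+30.6) = 15.3 kcal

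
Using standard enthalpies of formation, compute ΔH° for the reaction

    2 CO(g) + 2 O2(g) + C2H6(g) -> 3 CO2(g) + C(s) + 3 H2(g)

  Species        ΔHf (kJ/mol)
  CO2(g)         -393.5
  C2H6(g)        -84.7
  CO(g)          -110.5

ΔH° = -874.8 kJ/mol

Products: 3·(-393.5) + 1·(+0.0) + 3·(+0.0) = -1180.5
Reactants: 2·(-110.5) + 2·(+0.0) + 1·(-84.7) = -305.7
ΔH° = (-1180.5) − (-305.7) = -874.8 kJ/mol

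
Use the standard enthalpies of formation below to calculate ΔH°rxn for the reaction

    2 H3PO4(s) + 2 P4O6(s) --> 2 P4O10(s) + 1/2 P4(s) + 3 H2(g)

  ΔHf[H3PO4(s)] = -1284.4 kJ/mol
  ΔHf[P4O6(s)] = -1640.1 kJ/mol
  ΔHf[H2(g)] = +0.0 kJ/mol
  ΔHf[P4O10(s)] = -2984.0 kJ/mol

ΔH°rxn = -119.0 kJ/mol

Products: 2·(-2984.0) + 1/2·(+0.0) + 3·(+0.0) = -5968.0
Reactants: 2·(-1284.4) + 2·(-1640.1) = -5849.0
ΔH°rxn = (-5968.0) − (-5849.0) = -119.0 kJ/mol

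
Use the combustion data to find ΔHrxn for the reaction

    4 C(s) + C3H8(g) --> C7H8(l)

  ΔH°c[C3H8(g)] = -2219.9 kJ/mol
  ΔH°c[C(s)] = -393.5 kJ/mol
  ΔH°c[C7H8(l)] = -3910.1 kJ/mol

Using ΔH = Σ nΔHc°(reactants) − Σ nΔHc°(products):
= [4·(-393.5) + 1·(-2219.9)] − [1·(-3910.1)]
= 116.2 kJ/mol

ΔHrxn = 116.2 kJ/mol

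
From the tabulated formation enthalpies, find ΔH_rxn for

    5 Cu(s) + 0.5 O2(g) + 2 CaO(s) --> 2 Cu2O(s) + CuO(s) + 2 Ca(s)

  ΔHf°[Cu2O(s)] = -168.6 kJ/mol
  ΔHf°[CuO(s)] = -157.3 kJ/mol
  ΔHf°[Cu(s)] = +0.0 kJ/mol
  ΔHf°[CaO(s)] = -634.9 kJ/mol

ΔH_rxn = 775.3 kJ/mol

ΔH°rxn = Σ nΔHf°(products) − Σ nΔHf°(reactants).
Products: 2·(-168.6) + 1·(-157.3) + 2·(+0.0) = -494.5
Reactants: 5·(+0.0) + 1/2·(+0.0) + 2·(-634.9) = -1269.8
ΔH_rxn = (-494.5) − (-1269.8) = 775.3 kJ/mol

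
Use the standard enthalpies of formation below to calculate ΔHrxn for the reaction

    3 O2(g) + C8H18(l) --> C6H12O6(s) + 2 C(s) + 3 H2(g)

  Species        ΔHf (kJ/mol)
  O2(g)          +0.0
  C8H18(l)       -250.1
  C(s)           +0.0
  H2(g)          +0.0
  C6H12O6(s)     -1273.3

ΔHrxn = -1023.2 kJ/mol

Products: 1·(-1273.3) + 2·(+0.0) + 3·(+0.0) = -1273.3
Reactants: 3·(+0.0) + 1·(-250.1) = -250.1
ΔHrxn = (-1273.3) − (-250.1) = -1023.2 kJ/mol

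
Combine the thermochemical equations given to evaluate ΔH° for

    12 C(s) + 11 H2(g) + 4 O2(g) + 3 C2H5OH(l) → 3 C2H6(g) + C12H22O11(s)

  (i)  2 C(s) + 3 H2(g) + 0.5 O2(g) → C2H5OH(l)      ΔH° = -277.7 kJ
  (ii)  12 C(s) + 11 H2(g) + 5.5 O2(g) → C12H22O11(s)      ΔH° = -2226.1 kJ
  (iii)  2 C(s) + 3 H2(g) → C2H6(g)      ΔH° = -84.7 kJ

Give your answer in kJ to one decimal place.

ΔH° = -1647.1 kJ

(i) reversed and × 3: (-3)·(-277.7) = +833.1 kJ
(ii) as written: -2226.1 kJ
(iii) × 3: (3)·(-84.7) = -254.1 kJ
Combining the equations, ΔH° = (-3)·(-277.7) + (1)·(-2226.1) + (3)·(-84.7) = -1647.1 kJ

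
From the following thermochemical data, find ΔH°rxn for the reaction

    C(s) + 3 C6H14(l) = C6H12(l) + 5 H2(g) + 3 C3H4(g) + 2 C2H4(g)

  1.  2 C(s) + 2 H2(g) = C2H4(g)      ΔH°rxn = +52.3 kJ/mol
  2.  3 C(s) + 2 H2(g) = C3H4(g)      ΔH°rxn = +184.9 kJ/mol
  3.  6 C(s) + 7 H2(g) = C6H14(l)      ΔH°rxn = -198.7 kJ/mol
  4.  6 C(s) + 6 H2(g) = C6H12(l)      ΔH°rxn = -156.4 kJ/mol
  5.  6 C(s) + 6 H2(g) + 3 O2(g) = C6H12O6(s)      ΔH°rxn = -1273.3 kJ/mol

ΔH°rxn = 1099.0 kJ/mol

eq. 1 × 2: (2)·(+52.3) = +104.6 kJ/mol
eq. 2 × 3: (3)·(+184.9) = +554.7 kJ/mol
eq. 3 reversed and × 3: (-3)·(-198.7) = +596.1 kJ/mol
eq. 4 as written: -156.4 kJ/mol
eq. 5: not needed.
Combining the equations, ΔH°rxn = (+104.6) + (+554.7) + (+596.1) + (-156.4) = 1099.0 kJ/mol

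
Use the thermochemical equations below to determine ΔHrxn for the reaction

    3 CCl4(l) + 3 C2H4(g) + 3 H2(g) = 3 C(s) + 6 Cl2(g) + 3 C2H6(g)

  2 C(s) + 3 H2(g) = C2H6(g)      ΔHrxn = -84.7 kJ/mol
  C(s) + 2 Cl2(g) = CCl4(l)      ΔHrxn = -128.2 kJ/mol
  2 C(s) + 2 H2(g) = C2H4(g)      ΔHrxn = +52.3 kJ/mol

ΔHrxn = -26.4 kJ/mol

equation 1 × 3: (3)·(-84.7) = -254.1 kJ/mol
equation 2 reversed and × 3: (-3)·(-128.2) = +384.6 kJ/mol
equation 3 reversed and × 3: (-3)·(+52.3) = -156.9 kJ/mol
ΔHrxn = (3)·(-84.7) + (-3)·(-128.2) + (-3)·(+52.3) = -26.4 kJ/mol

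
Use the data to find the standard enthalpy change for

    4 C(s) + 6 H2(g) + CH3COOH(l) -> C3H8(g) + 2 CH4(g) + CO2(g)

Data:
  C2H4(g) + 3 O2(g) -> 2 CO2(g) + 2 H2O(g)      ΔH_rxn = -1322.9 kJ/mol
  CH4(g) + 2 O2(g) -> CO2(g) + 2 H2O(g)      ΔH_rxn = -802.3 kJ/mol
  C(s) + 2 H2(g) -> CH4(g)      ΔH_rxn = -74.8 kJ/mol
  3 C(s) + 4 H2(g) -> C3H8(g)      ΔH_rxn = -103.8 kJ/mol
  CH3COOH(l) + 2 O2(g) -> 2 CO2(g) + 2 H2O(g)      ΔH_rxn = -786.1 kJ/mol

ΔH_rxn = -162.4 kJ/mol

equation 1: not needed.
equation 2 reversed: +802.3 kJ/mol
equation 3 as written: -74.8 kJ/mol
equation 4 as written: -103.8 kJ/mol
equation 5 as written: -786.1 kJ/mol
ΔH_rxn = (+802.3) + (-74.8) + (-103.8) + (-786.1) = -162.4 kJ/mol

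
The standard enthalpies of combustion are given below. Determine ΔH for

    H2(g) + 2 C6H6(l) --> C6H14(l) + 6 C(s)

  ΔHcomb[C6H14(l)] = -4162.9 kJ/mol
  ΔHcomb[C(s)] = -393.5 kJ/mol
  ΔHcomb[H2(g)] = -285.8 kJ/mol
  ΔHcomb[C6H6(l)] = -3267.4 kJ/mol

ΔH = -296.7 kJ/mol

Using ΔH = Σ nΔHc°(reactants) − Σ nΔHc°(products):
= [1·(-285.8) + 2·(-3267.4)] − [1·(-4162.9) + 6·(-393.5)]
= -296.7 kJ/mol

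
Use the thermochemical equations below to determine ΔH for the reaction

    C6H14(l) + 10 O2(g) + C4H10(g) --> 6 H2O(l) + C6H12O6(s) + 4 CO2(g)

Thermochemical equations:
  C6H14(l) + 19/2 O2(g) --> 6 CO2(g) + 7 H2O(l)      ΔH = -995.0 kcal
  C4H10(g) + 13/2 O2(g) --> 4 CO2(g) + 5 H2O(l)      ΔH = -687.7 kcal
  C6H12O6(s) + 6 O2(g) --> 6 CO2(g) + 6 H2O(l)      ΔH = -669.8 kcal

equation 1 as written: -995.0 kcal
equation 2 as written: -687.7 kcal
equation 3 reversed: +669.8 kcal
Summing the manipulated equations, ΔH = (-995.0) + (-687.7) + (+669.8) = -1012.9 kcal

ΔH = -1012.9 kcal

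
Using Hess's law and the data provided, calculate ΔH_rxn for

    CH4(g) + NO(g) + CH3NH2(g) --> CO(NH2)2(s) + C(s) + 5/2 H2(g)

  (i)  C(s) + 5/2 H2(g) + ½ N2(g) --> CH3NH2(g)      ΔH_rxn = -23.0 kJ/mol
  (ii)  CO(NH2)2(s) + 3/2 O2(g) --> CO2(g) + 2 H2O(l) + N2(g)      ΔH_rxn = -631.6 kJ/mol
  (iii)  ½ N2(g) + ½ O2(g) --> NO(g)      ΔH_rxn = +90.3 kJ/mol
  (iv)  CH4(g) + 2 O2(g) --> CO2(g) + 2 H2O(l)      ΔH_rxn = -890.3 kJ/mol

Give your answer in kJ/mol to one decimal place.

(i) reversed (reverse to put CH3NH2(g) on the reactant side): +23.0 kJ/mol
(ii) reversed (CO(NH2)2(s) must end up as a product): +631.6 kJ/mol
(iii) reversed (reverse to put NO(g) on the reactant side): -90.3 kJ/mol
(iv) as written (CH4(g) already on the reactant side): -890.3 kJ/mol
Summing the manipulated equations, ΔH_rxn = (+23.0) + (+631.6) + (-90.3) + (-890.3) = -326.0 kJ/mol

ΔH_rxn = -326.0 kJ/mol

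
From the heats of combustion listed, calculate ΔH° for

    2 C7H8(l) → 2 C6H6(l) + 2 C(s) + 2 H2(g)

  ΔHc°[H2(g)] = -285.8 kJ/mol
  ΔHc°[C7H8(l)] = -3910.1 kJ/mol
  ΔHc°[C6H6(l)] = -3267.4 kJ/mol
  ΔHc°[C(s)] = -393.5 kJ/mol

Using ΔH = Σ nΔHc°(reactants) − Σ nΔHc°(products):
= [2·(-3910.1)] − [2·(-3267.4) + 2·(-393.5) + 2·(-285.8)]
= 73.2 kJ/mol

ΔH° = 73.2 kJ/mol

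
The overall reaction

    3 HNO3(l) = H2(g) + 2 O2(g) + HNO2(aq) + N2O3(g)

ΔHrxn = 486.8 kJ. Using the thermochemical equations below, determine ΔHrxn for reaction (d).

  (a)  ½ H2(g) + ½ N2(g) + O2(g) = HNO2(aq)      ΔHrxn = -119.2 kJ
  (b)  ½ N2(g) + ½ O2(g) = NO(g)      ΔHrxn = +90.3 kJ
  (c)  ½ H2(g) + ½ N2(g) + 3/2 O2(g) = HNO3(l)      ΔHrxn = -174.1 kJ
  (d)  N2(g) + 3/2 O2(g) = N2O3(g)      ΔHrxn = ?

(a) as written (HNO2(aq) already on the product side): -119.2 kJ
(b): not needed (NO(g) appears nowhere else).
(c) reversed and × 3 (reverse to put HNO3(l) on the reactant side; scale by 3 for the 3 HNO3(l)): (-3)·(-174.1) = +522.3 kJ
(d) as written (N2O3(g) already on the product side): contributes x
+486.8 = (-119.2) + (+522.3) + x
x = (+486.8 − (+403.1)) / (1) = 83.7 kJ

ΔHrxn = 83.7 kJ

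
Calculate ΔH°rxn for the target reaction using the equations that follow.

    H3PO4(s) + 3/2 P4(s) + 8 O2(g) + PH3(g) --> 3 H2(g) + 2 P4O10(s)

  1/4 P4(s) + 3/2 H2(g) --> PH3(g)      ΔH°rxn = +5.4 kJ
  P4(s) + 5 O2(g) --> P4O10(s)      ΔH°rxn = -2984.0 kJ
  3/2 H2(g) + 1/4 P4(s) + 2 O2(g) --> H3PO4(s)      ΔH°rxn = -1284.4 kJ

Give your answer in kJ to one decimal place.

ΔH°rxn = -4689.0 kJ

equation 1 reversed (reverse to put PH3(g) on the reactant side): -5.4 kJ
equation 2 × 2 (scale by 2 for the 2 P4O10(s)): (2)·(-2984.0) = -5968.0 kJ
equation 3 reversed (H3PO4(s) must end up as a reactant): +1284.4 kJ
ΔH°rxn = (-5.4) + (-5968.0) + (+1284.4) = -4689.0 kJ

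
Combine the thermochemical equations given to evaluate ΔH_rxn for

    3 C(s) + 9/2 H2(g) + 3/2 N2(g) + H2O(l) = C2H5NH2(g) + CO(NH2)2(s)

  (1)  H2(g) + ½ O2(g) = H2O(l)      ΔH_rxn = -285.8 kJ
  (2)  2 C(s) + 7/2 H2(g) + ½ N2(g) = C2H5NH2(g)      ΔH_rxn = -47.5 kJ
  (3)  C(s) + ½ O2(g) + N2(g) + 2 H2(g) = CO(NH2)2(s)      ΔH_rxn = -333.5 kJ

ΔH_rxn = -95.2 kJ

(1) reversed: +285.8 kJ
(2) as written: -47.5 kJ
(3) as written: -333.5 kJ
Since enthalpy is a state function, ΔH_rxn = (-1)·(-285.8) + (1)·(-47.5) + (1)·(-333.5) = -95.2 kJ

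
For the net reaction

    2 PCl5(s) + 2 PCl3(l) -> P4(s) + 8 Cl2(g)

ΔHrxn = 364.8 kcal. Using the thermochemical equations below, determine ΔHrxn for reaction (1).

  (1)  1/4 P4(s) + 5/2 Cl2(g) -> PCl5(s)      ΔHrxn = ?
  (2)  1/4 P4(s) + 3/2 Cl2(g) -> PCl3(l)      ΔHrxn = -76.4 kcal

(1) reversed and × 2: contributes −2·x
(2) reversed and × 2: (-2)·(-76.4) = +152.8 kcal
+364.8 = (+152.8) − 2·x
x = (+364.8 − (+152.8)) / (-2) = -106.0 kcal

ΔHrxn = -106.0 kcal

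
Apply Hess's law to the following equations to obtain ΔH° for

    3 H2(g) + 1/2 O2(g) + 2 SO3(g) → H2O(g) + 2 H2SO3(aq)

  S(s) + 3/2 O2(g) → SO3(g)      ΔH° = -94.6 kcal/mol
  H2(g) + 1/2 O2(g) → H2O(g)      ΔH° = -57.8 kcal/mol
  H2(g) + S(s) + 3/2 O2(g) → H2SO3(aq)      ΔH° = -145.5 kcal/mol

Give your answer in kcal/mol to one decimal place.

ΔH° = -159.6 kcal/mol

equation 1 reversed and × 2 (SO3(g) must end up as a reactant; scale by 2 for the 2 SO3(g)): (-2)·(-94.6) = +189.2 kcal/mol
equation 2 as written (H2O(g) already on the product side): -57.8 kcal/mol
equation 3 × 2 (scale by 2 for the 2 H2SO3(aq)): (2)·(-145.5) = -291.0 kcal/mol
ΔH° = (-2)·(-94.6) + (1)·(-57.8) + (2)·(-145.5) = -159.6 kcal/mol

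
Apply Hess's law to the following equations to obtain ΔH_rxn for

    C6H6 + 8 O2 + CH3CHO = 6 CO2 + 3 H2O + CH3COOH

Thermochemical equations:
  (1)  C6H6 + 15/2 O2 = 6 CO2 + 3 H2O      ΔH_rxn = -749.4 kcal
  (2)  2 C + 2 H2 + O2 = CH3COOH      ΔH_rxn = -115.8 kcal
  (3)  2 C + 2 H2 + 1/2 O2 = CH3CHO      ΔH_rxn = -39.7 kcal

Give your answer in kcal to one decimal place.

ΔH_rxn = -825.5 kcal

(1) as written (C6H6 already on the reactant side): -749.4 kcal
(2) as written (CH3COOH already on the product side): -115.8 kcal
(3) reversed (CH3CHO must end up as a reactant): +39.7 kcal
ΔH_rxn = (1)·(-749.4) + (1)·(-115.8) + (-1)·(-39.7) = -825.5 kcal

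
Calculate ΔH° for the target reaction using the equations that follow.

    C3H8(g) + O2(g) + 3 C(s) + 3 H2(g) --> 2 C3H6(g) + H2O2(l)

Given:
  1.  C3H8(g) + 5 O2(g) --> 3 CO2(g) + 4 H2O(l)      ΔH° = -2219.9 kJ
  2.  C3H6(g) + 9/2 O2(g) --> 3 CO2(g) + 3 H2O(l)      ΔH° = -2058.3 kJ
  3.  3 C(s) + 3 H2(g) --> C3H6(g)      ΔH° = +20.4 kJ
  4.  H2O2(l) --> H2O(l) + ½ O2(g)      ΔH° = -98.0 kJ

eq. 1 as written: -2219.9 kJ
eq. 2 reversed: +2058.3 kJ
eq. 3 as written: +20.4 kJ
eq. 4 reversed: +98.0 kJ
Combining the equations, ΔH° = (1)·(-2219.9) + (-1)·(-2058.3) + (1)·(+20.4) + (-1)·(-98.0) = -43.2 kJ

ΔH° = -43.2 kJ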